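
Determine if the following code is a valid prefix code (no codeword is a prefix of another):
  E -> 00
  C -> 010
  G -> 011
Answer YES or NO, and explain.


Checking each pair (does one codeword prefix another?):
  E='00' vs C='010': no prefix
  E='00' vs G='011': no prefix
  C='010' vs E='00': no prefix
  C='010' vs G='011': no prefix
  G='011' vs E='00': no prefix
  G='011' vs C='010': no prefix
No violation found over all pairs.

YES -- this is a valid prefix code. No codeword is a prefix of any other codeword.


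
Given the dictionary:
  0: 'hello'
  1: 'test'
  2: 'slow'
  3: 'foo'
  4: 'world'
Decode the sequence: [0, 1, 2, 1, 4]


Look up each index in the dictionary:
  0 -> 'hello'
  1 -> 'test'
  2 -> 'slow'
  1 -> 'test'
  4 -> 'world'

Decoded: "hello test slow test world"


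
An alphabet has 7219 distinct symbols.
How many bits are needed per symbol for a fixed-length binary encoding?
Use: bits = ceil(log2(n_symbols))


log2(7219) = 12.8176
Bracket: 2^12 = 4096 < 7219 <= 2^13 = 8192
So ceil(log2(7219)) = 13

bits = ceil(log2(7219)) = ceil(12.8176) = 13 bits


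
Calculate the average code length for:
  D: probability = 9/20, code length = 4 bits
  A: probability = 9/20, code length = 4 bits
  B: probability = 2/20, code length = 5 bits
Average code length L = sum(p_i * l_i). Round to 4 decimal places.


Weighted contributions p_i * l_i:
  D: (9/20) * 4 = 36/20
  A: (9/20) * 4 = 36/20
  B: (2/20) * 5 = 10/20
Sum = (36 + 36 + 10)/20 = 82/20

L = 82/20 = 4.1000 bits/symbol


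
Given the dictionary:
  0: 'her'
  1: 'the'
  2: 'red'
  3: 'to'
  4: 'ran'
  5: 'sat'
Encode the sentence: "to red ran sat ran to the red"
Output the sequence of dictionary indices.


Look up each word in the dictionary:
  'to' -> 3
  'red' -> 2
  'ran' -> 4
  'sat' -> 5
  'ran' -> 4
  'to' -> 3
  'the' -> 1
  'red' -> 2

Encoded: [3, 2, 4, 5, 4, 3, 1, 2]


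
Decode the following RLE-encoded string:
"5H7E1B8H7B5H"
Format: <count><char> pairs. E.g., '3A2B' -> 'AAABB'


Expanding each <count><char> pair:
  5H -> 'HHHHH'
  7E -> 'EEEEEEE'
  1B -> 'B'
  8H -> 'HHHHHHHH'
  7B -> 'BBBBBBB'
  5H -> 'HHHHH'

Decoded = HHHHHEEEEEEEBHHHHHHHHBBBBBBBHHHHH


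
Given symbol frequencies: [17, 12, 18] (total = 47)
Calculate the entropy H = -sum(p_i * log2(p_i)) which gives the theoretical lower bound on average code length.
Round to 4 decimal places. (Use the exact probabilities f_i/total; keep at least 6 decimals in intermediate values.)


Per-symbol terms -p_i * log2(p_i) with p_i = f_i/47:
  p = 17/47 = 0.361702: log2(p) = -1.467126, -p*log2(p) = 0.530663
  p = 12/47 = 0.255319: log2(p) = -1.969626, -p*log2(p) = 0.502883
  p = 18/47 = 0.382979: log2(p) = -1.384664, -p*log2(p) = 0.530297
H = 0.530663 + 0.502883 + 0.530297 = 1.563843

H = 1.5638 bits/symbol


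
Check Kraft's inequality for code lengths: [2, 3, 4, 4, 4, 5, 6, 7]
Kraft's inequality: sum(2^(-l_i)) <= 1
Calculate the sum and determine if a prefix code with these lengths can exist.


Sum = 2^(-2) + 2^(-3) + 2^(-4) + 2^(-4) + 2^(-4) + 2^(-5) + 2^(-6) + 2^(-7)
    = 0.25 + 0.125 + 0.0625 + 0.0625 + 0.0625 + 0.03125 + 0.015625 + 0.0078125
    = 79/128 = 0.6171875
Since 0.6171875 <= 1, Kraft's inequality IS satisfied.
A prefix code with these lengths CAN exist.

Kraft sum = 0.6171875. Satisfied.


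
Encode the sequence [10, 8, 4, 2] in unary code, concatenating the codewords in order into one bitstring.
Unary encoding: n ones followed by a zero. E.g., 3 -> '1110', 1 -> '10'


Encode each number as n ones followed by a terminating 0:
  10 -> 11111111110 (11 bits)
  8 -> 111111110 (9 bits)
  4 -> 11110 (5 bits)
  2 -> 110 (3 bits)
Total length = 11 + 9 + 5 + 3 = 28 bits.

Unary([10, 8, 4, 2]) = 1111111111011111111011110110 (28 bits)


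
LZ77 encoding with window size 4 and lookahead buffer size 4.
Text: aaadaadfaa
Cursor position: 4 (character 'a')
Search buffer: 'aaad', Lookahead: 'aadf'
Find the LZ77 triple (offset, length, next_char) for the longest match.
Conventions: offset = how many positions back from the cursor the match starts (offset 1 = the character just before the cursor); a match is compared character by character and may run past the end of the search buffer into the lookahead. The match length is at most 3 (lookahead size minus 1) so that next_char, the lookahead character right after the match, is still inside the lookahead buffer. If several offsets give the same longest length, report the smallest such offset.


Try each offset into the search buffer:
  offset=1 (pos 3, char 'd'): match length 0
  offset=2 (pos 2, char 'a'): match length 1
  offset=3 (pos 1, char 'a'): match length 3
  offset=4 (pos 0, char 'a'): match length 2
Longest match has length 3 at offset 3.
next_char = character at position 4 + 3 = 7 -> 'f'

Best match: offset=3, length=3 (matching 'aad' starting at position 1)
LZ77 triple: (3, 3, 'f')


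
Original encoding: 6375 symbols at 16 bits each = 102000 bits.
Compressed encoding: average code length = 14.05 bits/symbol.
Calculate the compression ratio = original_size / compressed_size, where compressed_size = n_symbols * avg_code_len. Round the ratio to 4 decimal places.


original_size = n_symbols * orig_bits = 6375 * 16 = 102000 bits
compressed_size = n_symbols * avg_code_len = 6375 * 14.05 = 89568.75 bits
ratio = original_size / compressed_size = 102000 / 89568.75 = 1.1388

Compression ratio = 1.1388


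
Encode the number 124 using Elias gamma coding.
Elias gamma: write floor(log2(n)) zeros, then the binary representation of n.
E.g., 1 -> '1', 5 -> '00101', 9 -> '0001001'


num_bits = floor(log2(124)) + 1 = 7
leading_zeros = num_bits - 1 = 6
binary(124) = 1111100

Elias gamma(124) = '000000' + '1111100' = 0000001111100 (13 bits)


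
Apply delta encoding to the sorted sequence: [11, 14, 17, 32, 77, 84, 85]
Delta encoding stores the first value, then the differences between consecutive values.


First value: 11
Deltas:
  14 - 11 = 3
  17 - 14 = 3
  32 - 17 = 15
  77 - 32 = 45
  84 - 77 = 7
  85 - 84 = 1


Delta encoded: [11, 3, 3, 15, 45, 7, 1]


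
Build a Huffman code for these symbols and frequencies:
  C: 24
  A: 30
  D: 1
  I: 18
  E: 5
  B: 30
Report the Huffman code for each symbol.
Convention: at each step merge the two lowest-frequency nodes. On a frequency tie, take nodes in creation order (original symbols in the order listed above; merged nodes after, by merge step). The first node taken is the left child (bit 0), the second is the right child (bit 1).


Huffman tree construction:
Step 1: Merge D(1) + E(5) = 6
Step 2: Merge (D+E)(6) + I(18) = 24
Step 3: Merge C(24) + ((D+E)+I)(24) = 48
Step 4: Merge A(30) + B(30) = 60
Step 5: Merge (C+((D+E)+I))(48) + (A+B)(60) = 108
Read each symbol's code off the tree from the root (left child = 0, right child = 1).

Codes:
  C: 00 (length 2)
  A: 10 (length 2)
  D: 0100 (length 4)
  I: 011 (length 3)
  E: 0101 (length 4)
  B: 11 (length 2)
Average code length: 246/108 = 2.2778 bits/symbol


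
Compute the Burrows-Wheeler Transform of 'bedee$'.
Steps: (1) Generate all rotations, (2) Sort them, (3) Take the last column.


Rotations (sorted):
  0: $bedee -> last char: e
  1: bedee$ -> last char: $
  2: dee$be -> last char: e
  3: e$bede -> last char: e
  4: edee$b -> last char: b
  5: ee$bed -> last char: d


BWT = e$eebd


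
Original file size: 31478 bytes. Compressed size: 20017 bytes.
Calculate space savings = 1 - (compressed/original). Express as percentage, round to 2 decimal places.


ratio = compressed/original = 20017/31478 = 0.635904
savings = 1 - ratio = 1 - 0.635904 = 0.364096
as a percentage: 0.364096 * 100 = 36.41%

Space savings = 1 - 20017/31478 = 36.41%


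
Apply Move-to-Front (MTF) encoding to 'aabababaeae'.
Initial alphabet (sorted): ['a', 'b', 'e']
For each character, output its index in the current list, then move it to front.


MTF encoding:
'a': index 0 in ['a', 'b', 'e'] -> ['a', 'b', 'e']
'a': index 0 in ['a', 'b', 'e'] -> ['a', 'b', 'e']
'b': index 1 in ['a', 'b', 'e'] -> ['b', 'a', 'e']
'a': index 1 in ['b', 'a', 'e'] -> ['a', 'b', 'e']
'b': index 1 in ['a', 'b', 'e'] -> ['b', 'a', 'e']
'a': index 1 in ['b', 'a', 'e'] -> ['a', 'b', 'e']
'b': index 1 in ['a', 'b', 'e'] -> ['b', 'a', 'e']
'a': index 1 in ['b', 'a', 'e'] -> ['a', 'b', 'e']
'e': index 2 in ['a', 'b', 'e'] -> ['e', 'a', 'b']
'a': index 1 in ['e', 'a', 'b'] -> ['a', 'e', 'b']
'e': index 1 in ['a', 'e', 'b'] -> ['e', 'a', 'b']


Output: [0, 0, 1, 1, 1, 1, 1, 1, 2, 1, 1]


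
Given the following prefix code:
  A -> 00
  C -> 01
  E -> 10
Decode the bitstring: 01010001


Decoding step by step:
Bits 01 -> C
Bits 01 -> C
Bits 00 -> A
Bits 01 -> C


Decoded message: CCAC


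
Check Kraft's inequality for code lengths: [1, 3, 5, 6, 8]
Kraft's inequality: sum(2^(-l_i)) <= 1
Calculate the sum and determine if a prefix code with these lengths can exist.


Sum = 2^(-1) + 2^(-3) + 2^(-5) + 2^(-6) + 2^(-8)
    = 0.5 + 0.125 + 0.03125 + 0.015625 + 0.00390625
    = 173/256 = 0.67578125
Since 0.67578125 <= 1, Kraft's inequality IS satisfied.
A prefix code with these lengths CAN exist.

Kraft sum = 0.67578125. Satisfied.


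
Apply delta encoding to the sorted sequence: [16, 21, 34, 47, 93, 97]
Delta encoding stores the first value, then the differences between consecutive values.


First value: 16
Deltas:
  21 - 16 = 5
  34 - 21 = 13
  47 - 34 = 13
  93 - 47 = 46
  97 - 93 = 4


Delta encoded: [16, 5, 13, 13, 46, 4]


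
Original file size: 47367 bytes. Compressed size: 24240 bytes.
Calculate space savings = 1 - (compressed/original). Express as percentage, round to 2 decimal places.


ratio = compressed/original = 24240/47367 = 0.511749
savings = 1 - ratio = 1 - 0.511749 = 0.488251
as a percentage: 0.488251 * 100 = 48.83%

Space savings = 1 - 24240/47367 = 48.83%


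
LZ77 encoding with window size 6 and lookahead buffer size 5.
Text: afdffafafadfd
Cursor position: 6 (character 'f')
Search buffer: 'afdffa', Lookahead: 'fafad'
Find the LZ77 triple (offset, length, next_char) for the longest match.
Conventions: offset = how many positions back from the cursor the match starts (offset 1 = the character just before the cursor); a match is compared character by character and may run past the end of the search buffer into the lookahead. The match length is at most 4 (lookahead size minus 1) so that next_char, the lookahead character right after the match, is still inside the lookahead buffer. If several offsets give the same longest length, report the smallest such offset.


Try each offset into the search buffer:
  offset=1 (pos 5, char 'a'): match length 0
  offset=2 (pos 4, char 'f'): match length 4
  offset=3 (pos 3, char 'f'): match length 1
  offset=4 (pos 2, char 'd'): match length 0
  offset=5 (pos 1, char 'f'): match length 1
  offset=6 (pos 0, char 'a'): match length 0
Longest match has length 4 at offset 2.
next_char = character at position 6 + 4 = 10 -> 'd'

Best match: offset=2, length=4 (matching 'fafa' starting at position 4)
LZ77 triple: (2, 4, 'd')


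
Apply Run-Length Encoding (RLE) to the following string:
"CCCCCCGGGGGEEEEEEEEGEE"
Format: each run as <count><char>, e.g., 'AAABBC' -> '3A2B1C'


Scanning runs left to right:
  i=0: run of 'C' x 6 -> '6C'
  i=6: run of 'G' x 5 -> '5G'
  i=11: run of 'E' x 8 -> '8E'
  i=19: run of 'G' x 1 -> '1G'
  i=20: run of 'E' x 2 -> '2E'

RLE = 6C5G8E1G2E


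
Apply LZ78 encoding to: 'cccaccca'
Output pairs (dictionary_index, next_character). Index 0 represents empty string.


LZ78 encoding steps:
Dictionary: {0: ''}
Step 1: w='' (idx 0), next='c' -> output (0, 'c'), add 'c' as idx 1
Step 2: w='c' (idx 1), next='c' -> output (1, 'c'), add 'cc' as idx 2
Step 3: w='' (idx 0), next='a' -> output (0, 'a'), add 'a' as idx 3
Step 4: w='cc' (idx 2), next='c' -> output (2, 'c'), add 'ccc' as idx 4
Step 5: w='a' (idx 3), end of input -> output (3, '')


Encoded: [(0, 'c'), (1, 'c'), (0, 'a'), (2, 'c'), (3, '')]


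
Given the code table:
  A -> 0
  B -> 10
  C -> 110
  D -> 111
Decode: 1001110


Decoding:
10 -> B
0 -> A
111 -> D
0 -> A


Result: BADA


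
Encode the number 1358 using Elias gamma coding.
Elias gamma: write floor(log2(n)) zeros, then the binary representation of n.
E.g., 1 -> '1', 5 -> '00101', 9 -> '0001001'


num_bits = floor(log2(1358)) + 1 = 11
leading_zeros = num_bits - 1 = 10
binary(1358) = 10101001110

Elias gamma(1358) = '0000000000' + '10101001110' = 000000000010101001110 (21 bits)


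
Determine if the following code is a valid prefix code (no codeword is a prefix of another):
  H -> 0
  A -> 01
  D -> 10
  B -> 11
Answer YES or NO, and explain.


Checking each pair (does one codeword prefix another?):
  H='0' vs A='01': prefix -- VIOLATION

NO -- this is NOT a valid prefix code. H (0) is a prefix of A (01).


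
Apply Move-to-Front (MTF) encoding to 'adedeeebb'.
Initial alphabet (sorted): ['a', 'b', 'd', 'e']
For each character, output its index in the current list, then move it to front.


MTF encoding:
'a': index 0 in ['a', 'b', 'd', 'e'] -> ['a', 'b', 'd', 'e']
'd': index 2 in ['a', 'b', 'd', 'e'] -> ['d', 'a', 'b', 'e']
'e': index 3 in ['d', 'a', 'b', 'e'] -> ['e', 'd', 'a', 'b']
'd': index 1 in ['e', 'd', 'a', 'b'] -> ['d', 'e', 'a', 'b']
'e': index 1 in ['d', 'e', 'a', 'b'] -> ['e', 'd', 'a', 'b']
'e': index 0 in ['e', 'd', 'a', 'b'] -> ['e', 'd', 'a', 'b']
'e': index 0 in ['e', 'd', 'a', 'b'] -> ['e', 'd', 'a', 'b']
'b': index 3 in ['e', 'd', 'a', 'b'] -> ['b', 'e', 'd', 'a']
'b': index 0 in ['b', 'e', 'd', 'a'] -> ['b', 'e', 'd', 'a']


Output: [0, 2, 3, 1, 1, 0, 0, 3, 0]


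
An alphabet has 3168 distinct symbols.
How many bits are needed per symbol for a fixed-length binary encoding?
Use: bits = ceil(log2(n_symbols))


log2(3168) = 11.6294
Bracket: 2^11 = 2048 < 3168 <= 2^12 = 4096
So ceil(log2(3168)) = 12

bits = ceil(log2(3168)) = ceil(11.6294) = 12 bits


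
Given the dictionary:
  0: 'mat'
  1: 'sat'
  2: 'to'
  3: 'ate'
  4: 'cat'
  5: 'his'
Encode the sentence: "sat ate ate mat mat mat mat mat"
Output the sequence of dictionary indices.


Look up each word in the dictionary:
  'sat' -> 1
  'ate' -> 3
  'ate' -> 3
  'mat' -> 0
  'mat' -> 0
  'mat' -> 0
  'mat' -> 0
  'mat' -> 0

Encoded: [1, 3, 3, 0, 0, 0, 0, 0]


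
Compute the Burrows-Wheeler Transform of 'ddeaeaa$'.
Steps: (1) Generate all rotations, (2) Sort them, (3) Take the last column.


Rotations (sorted):
  0: $ddeaeaa -> last char: a
  1: a$ddeaea -> last char: a
  2: aa$ddeae -> last char: e
  3: aeaa$dde -> last char: e
  4: ddeaeaa$ -> last char: $
  5: deaeaa$d -> last char: d
  6: eaa$ddea -> last char: a
  7: eaeaa$dd -> last char: d


BWT = aaee$dad


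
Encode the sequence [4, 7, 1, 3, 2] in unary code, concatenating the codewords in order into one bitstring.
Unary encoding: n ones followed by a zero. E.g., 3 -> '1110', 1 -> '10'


Encode each number as n ones followed by a terminating 0:
  4 -> 11110 (5 bits)
  7 -> 11111110 (8 bits)
  1 -> 10 (2 bits)
  3 -> 1110 (4 bits)
  2 -> 110 (3 bits)
Total length = 5 + 8 + 2 + 4 + 3 = 22 bits.

Unary([4, 7, 1, 3, 2]) = 1111011111110101110110 (22 bits)


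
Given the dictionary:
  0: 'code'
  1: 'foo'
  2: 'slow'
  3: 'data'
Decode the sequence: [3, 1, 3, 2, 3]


Look up each index in the dictionary:
  3 -> 'data'
  1 -> 'foo'
  3 -> 'data'
  2 -> 'slow'
  3 -> 'data'

Decoded: "data foo data slow data"


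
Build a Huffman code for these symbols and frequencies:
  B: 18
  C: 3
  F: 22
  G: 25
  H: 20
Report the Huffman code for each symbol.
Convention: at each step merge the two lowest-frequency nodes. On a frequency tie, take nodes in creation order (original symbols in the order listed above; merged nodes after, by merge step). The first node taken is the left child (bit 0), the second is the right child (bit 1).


Huffman tree construction:
Step 1: Merge C(3) + B(18) = 21
Step 2: Merge H(20) + (C+B)(21) = 41
Step 3: Merge F(22) + G(25) = 47
Step 4: Merge (H+(C+B))(41) + (F+G)(47) = 88
Read each symbol's code off the tree from the root (left child = 0, right child = 1).

Codes:
  B: 011 (length 3)
  C: 010 (length 3)
  F: 10 (length 2)
  G: 11 (length 2)
  H: 00 (length 2)
Average code length: 197/88 = 2.2386 bits/symbol


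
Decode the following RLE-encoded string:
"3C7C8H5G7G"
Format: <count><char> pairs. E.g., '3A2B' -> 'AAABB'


Expanding each <count><char> pair:
  3C -> 'CCC'
  7C -> 'CCCCCCC'
  8H -> 'HHHHHHHH'
  5G -> 'GGGGG'
  7G -> 'GGGGGGG'

Decoded = CCCCCCCCCCHHHHHHHHGGGGGGGGGGGG


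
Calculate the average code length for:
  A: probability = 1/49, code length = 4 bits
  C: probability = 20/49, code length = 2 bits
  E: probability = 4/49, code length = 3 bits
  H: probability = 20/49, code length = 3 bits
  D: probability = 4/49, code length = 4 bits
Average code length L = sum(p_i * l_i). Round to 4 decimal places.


Weighted contributions p_i * l_i:
  A: (1/49) * 4 = 4/49
  C: (20/49) * 2 = 40/49
  E: (4/49) * 3 = 12/49
  H: (20/49) * 3 = 60/49
  D: (4/49) * 4 = 16/49
Sum = (4 + 40 + 12 + 60 + 16)/49 = 132/49

L = 132/49 = 2.6939 bits/symbol


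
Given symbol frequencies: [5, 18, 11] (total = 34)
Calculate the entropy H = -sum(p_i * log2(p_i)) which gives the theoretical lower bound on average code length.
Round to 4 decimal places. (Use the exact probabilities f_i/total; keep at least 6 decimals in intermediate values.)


Per-symbol terms -p_i * log2(p_i) with p_i = f_i/34:
  p = 5/34 = 0.147059: log2(p) = -2.765535, -p*log2(p) = 0.406696
  p = 18/34 = 0.529412: log2(p) = -0.917538, -p*log2(p) = 0.485755
  p = 11/34 = 0.323529: log2(p) = -1.628031, -p*log2(p) = 0.526716
H = 0.406696 + 0.485755 + 0.526716 = 1.419167

H = 1.4192 bits/symbol


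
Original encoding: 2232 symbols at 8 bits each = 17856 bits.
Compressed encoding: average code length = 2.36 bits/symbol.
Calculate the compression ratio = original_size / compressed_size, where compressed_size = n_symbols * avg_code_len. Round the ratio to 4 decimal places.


original_size = n_symbols * orig_bits = 2232 * 8 = 17856 bits
compressed_size = n_symbols * avg_code_len = 2232 * 2.36 = 5267.52 bits
ratio = original_size / compressed_size = 17856 / 5267.52 = 3.3898

Compression ratio = 3.3898


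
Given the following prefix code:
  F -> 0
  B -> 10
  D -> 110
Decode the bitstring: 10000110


Decoding step by step:
Bits 10 -> B
Bits 0 -> F
Bits 0 -> F
Bits 0 -> F
Bits 110 -> D


Decoded message: BFFFD


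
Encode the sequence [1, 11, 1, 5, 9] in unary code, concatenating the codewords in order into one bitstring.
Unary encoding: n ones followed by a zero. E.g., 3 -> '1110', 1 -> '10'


Encode each number as n ones followed by a terminating 0:
  1 -> 10 (2 bits)
  11 -> 111111111110 (12 bits)
  1 -> 10 (2 bits)
  5 -> 111110 (6 bits)
  9 -> 1111111110 (10 bits)
Total length = 2 + 12 + 2 + 6 + 10 = 32 bits.

Unary([1, 11, 1, 5, 9]) = 10111111111110101111101111111110 (32 bits)


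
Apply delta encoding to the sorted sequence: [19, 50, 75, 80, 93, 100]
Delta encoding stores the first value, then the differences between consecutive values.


First value: 19
Deltas:
  50 - 19 = 31
  75 - 50 = 25
  80 - 75 = 5
  93 - 80 = 13
  100 - 93 = 7


Delta encoded: [19, 31, 25, 5, 13, 7]


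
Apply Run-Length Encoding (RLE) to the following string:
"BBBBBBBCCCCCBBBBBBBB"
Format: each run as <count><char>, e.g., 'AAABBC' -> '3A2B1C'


Scanning runs left to right:
  i=0: run of 'B' x 7 -> '7B'
  i=7: run of 'C' x 5 -> '5C'
  i=12: run of 'B' x 8 -> '8B'

RLE = 7B5C8B


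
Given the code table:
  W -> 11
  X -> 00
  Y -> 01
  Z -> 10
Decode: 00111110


Decoding:
00 -> X
11 -> W
11 -> W
10 -> Z


Result: XWWZ


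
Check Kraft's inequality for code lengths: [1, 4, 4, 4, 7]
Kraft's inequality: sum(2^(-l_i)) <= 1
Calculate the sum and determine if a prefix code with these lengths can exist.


Sum = 2^(-1) + 2^(-4) + 2^(-4) + 2^(-4) + 2^(-7)
    = 0.5 + 0.0625 + 0.0625 + 0.0625 + 0.0078125
    = 89/128 = 0.6953125
Since 0.6953125 <= 1, Kraft's inequality IS satisfied.
A prefix code with these lengths CAN exist.

Kraft sum = 0.6953125. Satisfied.


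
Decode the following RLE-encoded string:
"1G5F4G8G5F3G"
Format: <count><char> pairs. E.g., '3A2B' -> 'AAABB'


Expanding each <count><char> pair:
  1G -> 'G'
  5F -> 'FFFFF'
  4G -> 'GGGG'
  8G -> 'GGGGGGGG'
  5F -> 'FFFFF'
  3G -> 'GGG'

Decoded = GFFFFFGGGGGGGGGGGGFFFFFGGG


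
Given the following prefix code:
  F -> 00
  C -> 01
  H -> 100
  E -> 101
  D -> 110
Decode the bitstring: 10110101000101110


Decoding step by step:
Bits 101 -> E
Bits 101 -> E
Bits 01 -> C
Bits 00 -> F
Bits 01 -> C
Bits 01 -> C
Bits 110 -> D


Decoded message: EECFCCD


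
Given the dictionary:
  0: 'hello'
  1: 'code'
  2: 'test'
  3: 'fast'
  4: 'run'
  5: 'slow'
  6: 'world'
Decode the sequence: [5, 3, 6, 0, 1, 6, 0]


Look up each index in the dictionary:
  5 -> 'slow'
  3 -> 'fast'
  6 -> 'world'
  0 -> 'hello'
  1 -> 'code'
  6 -> 'world'
  0 -> 'hello'

Decoded: "slow fast world hello code world hello"


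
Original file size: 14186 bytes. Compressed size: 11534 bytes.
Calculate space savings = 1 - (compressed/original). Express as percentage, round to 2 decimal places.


ratio = compressed/original = 11534/14186 = 0.813055
savings = 1 - ratio = 1 - 0.813055 = 0.186945
as a percentage: 0.186945 * 100 = 18.69%

Space savings = 1 - 11534/14186 = 18.69%


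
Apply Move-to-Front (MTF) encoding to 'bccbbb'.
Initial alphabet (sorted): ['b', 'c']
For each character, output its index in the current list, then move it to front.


MTF encoding:
'b': index 0 in ['b', 'c'] -> ['b', 'c']
'c': index 1 in ['b', 'c'] -> ['c', 'b']
'c': index 0 in ['c', 'b'] -> ['c', 'b']
'b': index 1 in ['c', 'b'] -> ['b', 'c']
'b': index 0 in ['b', 'c'] -> ['b', 'c']
'b': index 0 in ['b', 'c'] -> ['b', 'c']


Output: [0, 1, 0, 1, 0, 0]


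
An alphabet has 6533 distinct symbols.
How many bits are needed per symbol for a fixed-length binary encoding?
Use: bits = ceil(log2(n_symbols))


log2(6533) = 12.6735
Bracket: 2^12 = 4096 < 6533 <= 2^13 = 8192
So ceil(log2(6533)) = 13

bits = ceil(log2(6533)) = ceil(12.6735) = 13 bits


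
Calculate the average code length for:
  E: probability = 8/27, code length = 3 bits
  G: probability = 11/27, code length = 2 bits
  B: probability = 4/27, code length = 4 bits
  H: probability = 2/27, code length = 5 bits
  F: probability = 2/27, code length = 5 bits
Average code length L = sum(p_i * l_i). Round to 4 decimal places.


Weighted contributions p_i * l_i:
  E: (8/27) * 3 = 24/27
  G: (11/27) * 2 = 22/27
  B: (4/27) * 4 = 16/27
  H: (2/27) * 5 = 10/27
  F: (2/27) * 5 = 10/27
Sum = (24 + 22 + 16 + 10 + 10)/27 = 82/27

L = 82/27 = 3.0370 bits/symbol


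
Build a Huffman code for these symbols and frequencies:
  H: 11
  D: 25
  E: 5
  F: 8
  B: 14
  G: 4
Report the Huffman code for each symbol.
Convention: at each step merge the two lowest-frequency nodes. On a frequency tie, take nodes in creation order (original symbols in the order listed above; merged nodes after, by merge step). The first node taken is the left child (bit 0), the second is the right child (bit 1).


Huffman tree construction:
Step 1: Merge G(4) + E(5) = 9
Step 2: Merge F(8) + (G+E)(9) = 17
Step 3: Merge H(11) + B(14) = 25
Step 4: Merge (F+(G+E))(17) + D(25) = 42
Step 5: Merge (H+B)(25) + ((F+(G+E))+D)(42) = 67
Read each symbol's code off the tree from the root (left child = 0, right child = 1).

Codes:
  H: 00 (length 2)
  D: 11 (length 2)
  E: 1011 (length 4)
  F: 100 (length 3)
  B: 01 (length 2)
  G: 1010 (length 4)
Average code length: 160/67 = 2.3881 bits/symbol


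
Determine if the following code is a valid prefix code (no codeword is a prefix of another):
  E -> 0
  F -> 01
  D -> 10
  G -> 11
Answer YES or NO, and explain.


Checking each pair (does one codeword prefix another?):
  E='0' vs F='01': prefix -- VIOLATION

NO -- this is NOT a valid prefix code. E (0) is a prefix of F (01).


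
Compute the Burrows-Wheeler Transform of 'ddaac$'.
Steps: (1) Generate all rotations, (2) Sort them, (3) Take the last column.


Rotations (sorted):
  0: $ddaac -> last char: c
  1: aac$dd -> last char: d
  2: ac$dda -> last char: a
  3: c$ddaa -> last char: a
  4: daac$d -> last char: d
  5: ddaac$ -> last char: $


BWT = cdaad$


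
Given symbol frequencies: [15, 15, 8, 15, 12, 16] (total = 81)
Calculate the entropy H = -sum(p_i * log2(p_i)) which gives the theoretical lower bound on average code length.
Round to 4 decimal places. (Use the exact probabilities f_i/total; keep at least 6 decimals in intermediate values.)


Per-symbol terms -p_i * log2(p_i) with p_i = f_i/81:
  p = 15/81 = 0.185185: log2(p) = -2.432959, -p*log2(p) = 0.450548
  p = 15/81 = 0.185185: log2(p) = -2.432959, -p*log2(p) = 0.450548
  p = 8/81 = 0.098765: log2(p) = -3.339850, -p*log2(p) = 0.329862
  p = 15/81 = 0.185185: log2(p) = -2.432959, -p*log2(p) = 0.450548
  p = 12/81 = 0.148148: log2(p) = -2.754888, -p*log2(p) = 0.408131
  p = 16/81 = 0.197531: log2(p) = -2.339850, -p*log2(p) = 0.462193
H = 0.450548 + 0.450548 + 0.329862 + 0.450548 + 0.408131 + 0.462193 = 2.551830

H = 2.5518 bits/symbol


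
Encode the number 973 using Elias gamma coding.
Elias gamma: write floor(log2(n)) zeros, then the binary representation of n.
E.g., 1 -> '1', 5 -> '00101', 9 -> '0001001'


num_bits = floor(log2(973)) + 1 = 10
leading_zeros = num_bits - 1 = 9
binary(973) = 1111001101

Elias gamma(973) = '000000000' + '1111001101' = 0000000001111001101 (19 bits)


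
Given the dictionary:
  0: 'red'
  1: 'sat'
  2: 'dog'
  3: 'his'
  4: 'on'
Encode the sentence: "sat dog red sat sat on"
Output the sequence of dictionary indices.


Look up each word in the dictionary:
  'sat' -> 1
  'dog' -> 2
  'red' -> 0
  'sat' -> 1
  'sat' -> 1
  'on' -> 4

Encoded: [1, 2, 0, 1, 1, 4]


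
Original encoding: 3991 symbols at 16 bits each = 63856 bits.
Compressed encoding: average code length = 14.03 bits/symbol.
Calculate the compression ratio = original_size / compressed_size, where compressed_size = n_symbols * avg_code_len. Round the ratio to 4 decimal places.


original_size = n_symbols * orig_bits = 3991 * 16 = 63856 bits
compressed_size = n_symbols * avg_code_len = 3991 * 14.03 = 55993.73 bits
ratio = original_size / compressed_size = 63856 / 55993.73 = 1.1404

Compression ratio = 1.1404


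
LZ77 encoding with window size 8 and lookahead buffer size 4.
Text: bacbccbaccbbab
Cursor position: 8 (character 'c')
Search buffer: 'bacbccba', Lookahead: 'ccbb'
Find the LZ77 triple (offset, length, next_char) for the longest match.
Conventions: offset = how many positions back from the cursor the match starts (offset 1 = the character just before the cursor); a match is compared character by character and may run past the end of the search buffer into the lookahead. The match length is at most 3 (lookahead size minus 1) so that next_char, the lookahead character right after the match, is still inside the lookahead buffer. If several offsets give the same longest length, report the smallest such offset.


Try each offset into the search buffer:
  offset=1 (pos 7, char 'a'): match length 0
  offset=2 (pos 6, char 'b'): match length 0
  offset=3 (pos 5, char 'c'): match length 1
  offset=4 (pos 4, char 'c'): match length 3
  offset=5 (pos 3, char 'b'): match length 0
  offset=6 (pos 2, char 'c'): match length 1
  offset=7 (pos 1, char 'a'): match length 0
  offset=8 (pos 0, char 'b'): match length 0
Longest match has length 3 at offset 4.
next_char = character at position 8 + 3 = 11 -> 'b'

Best match: offset=4, length=3 (matching 'ccb' starting at position 4)
LZ77 triple: (4, 3, 'b')


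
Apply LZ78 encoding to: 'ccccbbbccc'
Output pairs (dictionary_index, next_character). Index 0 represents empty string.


LZ78 encoding steps:
Dictionary: {0: ''}
Step 1: w='' (idx 0), next='c' -> output (0, 'c'), add 'c' as idx 1
Step 2: w='c' (idx 1), next='c' -> output (1, 'c'), add 'cc' as idx 2
Step 3: w='c' (idx 1), next='b' -> output (1, 'b'), add 'cb' as idx 3
Step 4: w='' (idx 0), next='b' -> output (0, 'b'), add 'b' as idx 4
Step 5: w='b' (idx 4), next='c' -> output (4, 'c'), add 'bc' as idx 5
Step 6: w='cc' (idx 2), end of input -> output (2, '')


Encoded: [(0, 'c'), (1, 'c'), (1, 'b'), (0, 'b'), (4, 'c'), (2, '')]


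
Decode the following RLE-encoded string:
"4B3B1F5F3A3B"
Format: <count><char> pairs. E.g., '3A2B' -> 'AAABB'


Expanding each <count><char> pair:
  4B -> 'BBBB'
  3B -> 'BBB'
  1F -> 'F'
  5F -> 'FFFFF'
  3A -> 'AAA'
  3B -> 'BBB'

Decoded = BBBBBBBFFFFFFAAABBB


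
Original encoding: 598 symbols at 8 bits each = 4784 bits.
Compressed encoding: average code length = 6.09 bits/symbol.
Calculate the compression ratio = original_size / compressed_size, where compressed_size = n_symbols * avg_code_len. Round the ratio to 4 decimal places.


original_size = n_symbols * orig_bits = 598 * 8 = 4784 bits
compressed_size = n_symbols * avg_code_len = 598 * 6.09 = 3641.82 bits
ratio = original_size / compressed_size = 4784 / 3641.82 = 1.3136

Compression ratio = 1.3136


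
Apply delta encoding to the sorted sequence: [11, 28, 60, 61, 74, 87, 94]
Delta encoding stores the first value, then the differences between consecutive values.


First value: 11
Deltas:
  28 - 11 = 17
  60 - 28 = 32
  61 - 60 = 1
  74 - 61 = 13
  87 - 74 = 13
  94 - 87 = 7


Delta encoded: [11, 17, 32, 1, 13, 13, 7]


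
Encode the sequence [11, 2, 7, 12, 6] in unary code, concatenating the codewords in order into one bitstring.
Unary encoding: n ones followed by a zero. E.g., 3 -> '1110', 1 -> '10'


Encode each number as n ones followed by a terminating 0:
  11 -> 111111111110 (12 bits)
  2 -> 110 (3 bits)
  7 -> 11111110 (8 bits)
  12 -> 1111111111110 (13 bits)
  6 -> 1111110 (7 bits)
Total length = 12 + 3 + 8 + 13 + 7 = 43 bits.

Unary([11, 2, 7, 12, 6]) = 1111111111101101111111011111111111101111110 (43 bits)


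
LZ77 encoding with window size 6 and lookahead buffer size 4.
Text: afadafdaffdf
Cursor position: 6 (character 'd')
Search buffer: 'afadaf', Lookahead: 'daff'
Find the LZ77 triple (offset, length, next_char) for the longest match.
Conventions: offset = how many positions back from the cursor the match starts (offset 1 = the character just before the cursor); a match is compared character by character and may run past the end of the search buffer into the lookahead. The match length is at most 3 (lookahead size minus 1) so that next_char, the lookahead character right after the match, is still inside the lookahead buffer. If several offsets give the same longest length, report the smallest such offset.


Try each offset into the search buffer:
  offset=1 (pos 5, char 'f'): match length 0
  offset=2 (pos 4, char 'a'): match length 0
  offset=3 (pos 3, char 'd'): match length 3
  offset=4 (pos 2, char 'a'): match length 0
  offset=5 (pos 1, char 'f'): match length 0
  offset=6 (pos 0, char 'a'): match length 0
Longest match has length 3 at offset 3.
next_char = character at position 6 + 3 = 9 -> 'f'

Best match: offset=3, length=3 (matching 'daf' starting at position 3)
LZ77 triple: (3, 3, 'f')


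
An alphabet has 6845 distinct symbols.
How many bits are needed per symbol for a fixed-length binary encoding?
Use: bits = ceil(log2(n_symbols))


log2(6845) = 12.7408
Bracket: 2^12 = 4096 < 6845 <= 2^13 = 8192
So ceil(log2(6845)) = 13

bits = ceil(log2(6845)) = ceil(12.7408) = 13 bits


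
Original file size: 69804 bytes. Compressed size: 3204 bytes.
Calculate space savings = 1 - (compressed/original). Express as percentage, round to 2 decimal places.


ratio = compressed/original = 3204/69804 = 0.0459
savings = 1 - ratio = 1 - 0.0459 = 0.9541
as a percentage: 0.9541 * 100 = 95.41%

Space savings = 1 - 3204/69804 = 95.41%


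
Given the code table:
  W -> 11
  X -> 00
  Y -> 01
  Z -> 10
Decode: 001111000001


Decoding:
00 -> X
11 -> W
11 -> W
00 -> X
00 -> X
01 -> Y


Result: XWWXXY


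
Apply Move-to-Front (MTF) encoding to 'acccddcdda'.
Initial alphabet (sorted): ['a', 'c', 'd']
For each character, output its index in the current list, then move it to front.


MTF encoding:
'a': index 0 in ['a', 'c', 'd'] -> ['a', 'c', 'd']
'c': index 1 in ['a', 'c', 'd'] -> ['c', 'a', 'd']
'c': index 0 in ['c', 'a', 'd'] -> ['c', 'a', 'd']
'c': index 0 in ['c', 'a', 'd'] -> ['c', 'a', 'd']
'd': index 2 in ['c', 'a', 'd'] -> ['d', 'c', 'a']
'd': index 0 in ['d', 'c', 'a'] -> ['d', 'c', 'a']
'c': index 1 in ['d', 'c', 'a'] -> ['c', 'd', 'a']
'd': index 1 in ['c', 'd', 'a'] -> ['d', 'c', 'a']
'd': index 0 in ['d', 'c', 'a'] -> ['d', 'c', 'a']
'a': index 2 in ['d', 'c', 'a'] -> ['a', 'd', 'c']


Output: [0, 1, 0, 0, 2, 0, 1, 1, 0, 2]


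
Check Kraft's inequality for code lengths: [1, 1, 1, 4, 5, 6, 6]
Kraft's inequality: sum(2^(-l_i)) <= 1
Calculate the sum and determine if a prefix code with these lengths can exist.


Sum = 2^(-1) + 2^(-1) + 2^(-1) + 2^(-4) + 2^(-5) + 2^(-6) + 2^(-6)
    = 0.5 + 0.5 + 0.5 + 0.0625 + 0.03125 + 0.015625 + 0.015625
    = 104/64 = 1.625
Since 1.625 > 1, Kraft's inequality is NOT satisfied.
A prefix code with these lengths CANNOT exist.

Kraft sum = 1.625. Not satisfied.


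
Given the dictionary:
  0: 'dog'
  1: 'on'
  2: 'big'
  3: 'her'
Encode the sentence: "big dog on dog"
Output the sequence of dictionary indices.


Look up each word in the dictionary:
  'big' -> 2
  'dog' -> 0
  'on' -> 1
  'dog' -> 0

Encoded: [2, 0, 1, 0]


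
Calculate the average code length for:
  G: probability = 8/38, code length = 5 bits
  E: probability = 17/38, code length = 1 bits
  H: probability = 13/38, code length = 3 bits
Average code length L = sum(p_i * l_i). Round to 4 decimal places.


Weighted contributions p_i * l_i:
  G: (8/38) * 5 = 40/38
  E: (17/38) * 1 = 17/38
  H: (13/38) * 3 = 39/38
Sum = (40 + 17 + 39)/38 = 96/38

L = 96/38 = 2.5263 bits/symbol


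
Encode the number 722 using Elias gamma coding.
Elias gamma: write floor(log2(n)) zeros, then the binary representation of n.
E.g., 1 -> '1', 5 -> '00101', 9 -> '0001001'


num_bits = floor(log2(722)) + 1 = 10
leading_zeros = num_bits - 1 = 9
binary(722) = 1011010010

Elias gamma(722) = '000000000' + '1011010010' = 0000000001011010010 (19 bits)


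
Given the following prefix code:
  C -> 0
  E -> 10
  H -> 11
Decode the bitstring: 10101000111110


Decoding step by step:
Bits 10 -> E
Bits 10 -> E
Bits 10 -> E
Bits 0 -> C
Bits 0 -> C
Bits 11 -> H
Bits 11 -> H
Bits 10 -> E


Decoded message: EEECCHHE


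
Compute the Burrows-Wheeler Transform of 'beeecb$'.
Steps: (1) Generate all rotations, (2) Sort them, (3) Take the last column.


Rotations (sorted):
  0: $beeecb -> last char: b
  1: b$beeec -> last char: c
  2: beeecb$ -> last char: $
  3: cb$beee -> last char: e
  4: ecb$bee -> last char: e
  5: eecb$be -> last char: e
  6: eeecb$b -> last char: b


BWT = bc$eeeb


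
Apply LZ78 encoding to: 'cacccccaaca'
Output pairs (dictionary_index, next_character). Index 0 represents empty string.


LZ78 encoding steps:
Dictionary: {0: ''}
Step 1: w='' (idx 0), next='c' -> output (0, 'c'), add 'c' as idx 1
Step 2: w='' (idx 0), next='a' -> output (0, 'a'), add 'a' as idx 2
Step 3: w='c' (idx 1), next='c' -> output (1, 'c'), add 'cc' as idx 3
Step 4: w='cc' (idx 3), next='c' -> output (3, 'c'), add 'ccc' as idx 4
Step 5: w='a' (idx 2), next='a' -> output (2, 'a'), add 'aa' as idx 5
Step 6: w='c' (idx 1), next='a' -> output (1, 'a'), add 'ca' as idx 6


Encoded: [(0, 'c'), (0, 'a'), (1, 'c'), (3, 'c'), (2, 'a'), (1, 'a')]


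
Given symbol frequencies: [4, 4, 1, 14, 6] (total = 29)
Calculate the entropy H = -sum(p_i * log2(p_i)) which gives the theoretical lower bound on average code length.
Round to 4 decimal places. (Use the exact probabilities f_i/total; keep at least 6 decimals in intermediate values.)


Per-symbol terms -p_i * log2(p_i) with p_i = f_i/29:
  p = 4/29 = 0.137931: log2(p) = -2.857981, -p*log2(p) = 0.394204
  p = 4/29 = 0.137931: log2(p) = -2.857981, -p*log2(p) = 0.394204
  p = 1/29 = 0.034483: log2(p) = -4.857981, -p*log2(p) = 0.167517
  p = 14/29 = 0.482759: log2(p) = -1.050626, -p*log2(p) = 0.507199
  p = 6/29 = 0.206897: log2(p) = -2.273018, -p*log2(p) = 0.470280
H = 0.394204 + 0.394204 + 0.167517 + 0.507199 + 0.470280 = 1.933404

H = 1.9334 bits/symbol


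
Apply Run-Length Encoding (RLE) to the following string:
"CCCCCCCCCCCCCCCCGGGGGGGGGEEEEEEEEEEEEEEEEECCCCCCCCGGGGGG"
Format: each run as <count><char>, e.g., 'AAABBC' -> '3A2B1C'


Scanning runs left to right:
  i=0: run of 'C' x 16 -> '16C'
  i=16: run of 'G' x 9 -> '9G'
  i=25: run of 'E' x 17 -> '17E'
  i=42: run of 'C' x 8 -> '8C'
  i=50: run of 'G' x 6 -> '6G'

RLE = 16C9G17E8C6G


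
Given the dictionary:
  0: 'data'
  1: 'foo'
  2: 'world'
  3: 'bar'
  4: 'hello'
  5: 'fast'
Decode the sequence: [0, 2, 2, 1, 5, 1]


Look up each index in the dictionary:
  0 -> 'data'
  2 -> 'world'
  2 -> 'world'
  1 -> 'foo'
  5 -> 'fast'
  1 -> 'foo'

Decoded: "data world world foo fast foo"


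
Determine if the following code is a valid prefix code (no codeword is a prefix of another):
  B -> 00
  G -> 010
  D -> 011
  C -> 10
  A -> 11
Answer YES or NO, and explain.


Checking each pair (does one codeword prefix another?):
  B='00' vs G='010': no prefix
  B='00' vs D='011': no prefix
  B='00' vs C='10': no prefix
  B='00' vs A='11': no prefix
  G='010' vs B='00': no prefix
  G='010' vs D='011': no prefix
  G='010' vs C='10': no prefix
  G='010' vs A='11': no prefix
  D='011' vs B='00': no prefix
  D='011' vs G='010': no prefix
  D='011' vs C='10': no prefix
  D='011' vs A='11': no prefix
  C='10' vs B='00': no prefix
  C='10' vs G='010': no prefix
  C='10' vs D='011': no prefix
  C='10' vs A='11': no prefix
  A='11' vs B='00': no prefix
  A='11' vs G='010': no prefix
  A='11' vs D='011': no prefix
  A='11' vs C='10': no prefix
No violation found over all pairs.

YES -- this is a valid prefix code. No codeword is a prefix of any other codeword.


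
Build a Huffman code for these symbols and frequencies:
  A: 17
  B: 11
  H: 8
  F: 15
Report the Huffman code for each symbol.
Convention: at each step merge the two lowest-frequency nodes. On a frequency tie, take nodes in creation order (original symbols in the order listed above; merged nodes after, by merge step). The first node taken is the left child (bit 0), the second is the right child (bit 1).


Huffman tree construction:
Step 1: Merge H(8) + B(11) = 19
Step 2: Merge F(15) + A(17) = 32
Step 3: Merge (H+B)(19) + (F+A)(32) = 51
Read each symbol's code off the tree from the root (left child = 0, right child = 1).

Codes:
  A: 11 (length 2)
  B: 01 (length 2)
  H: 00 (length 2)
  F: 10 (length 2)
Average code length: 102/51 = 2.0000 bits/symbol


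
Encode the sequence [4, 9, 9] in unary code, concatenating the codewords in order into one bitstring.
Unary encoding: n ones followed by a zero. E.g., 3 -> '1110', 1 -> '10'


Encode each number as n ones followed by a terminating 0:
  4 -> 11110 (5 bits)
  9 -> 1111111110 (10 bits)
  9 -> 1111111110 (10 bits)
Total length = 5 + 10 + 10 = 25 bits.

Unary([4, 9, 9]) = 1111011111111101111111110 (25 bits)


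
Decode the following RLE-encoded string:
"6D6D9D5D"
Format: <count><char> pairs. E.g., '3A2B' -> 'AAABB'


Expanding each <count><char> pair:
  6D -> 'DDDDDD'
  6D -> 'DDDDDD'
  9D -> 'DDDDDDDDD'
  5D -> 'DDDDD'

Decoded = DDDDDDDDDDDDDDDDDDDDDDDDDD


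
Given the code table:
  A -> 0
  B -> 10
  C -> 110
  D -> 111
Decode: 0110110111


Decoding:
0 -> A
110 -> C
110 -> C
111 -> D


Result: ACCD


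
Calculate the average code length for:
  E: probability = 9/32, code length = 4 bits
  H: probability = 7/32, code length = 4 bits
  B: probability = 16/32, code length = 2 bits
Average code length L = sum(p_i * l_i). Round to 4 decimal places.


Weighted contributions p_i * l_i:
  E: (9/32) * 4 = 36/32
  H: (7/32) * 4 = 28/32
  B: (16/32) * 2 = 32/32
Sum = (36 + 28 + 32)/32 = 96/32

L = 96/32 = 3.0000 bits/symbol


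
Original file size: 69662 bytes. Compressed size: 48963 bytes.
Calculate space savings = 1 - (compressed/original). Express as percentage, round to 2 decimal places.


ratio = compressed/original = 48963/69662 = 0.702865
savings = 1 - ratio = 1 - 0.702865 = 0.297135
as a percentage: 0.297135 * 100 = 29.71%

Space savings = 1 - 48963/69662 = 29.71%
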